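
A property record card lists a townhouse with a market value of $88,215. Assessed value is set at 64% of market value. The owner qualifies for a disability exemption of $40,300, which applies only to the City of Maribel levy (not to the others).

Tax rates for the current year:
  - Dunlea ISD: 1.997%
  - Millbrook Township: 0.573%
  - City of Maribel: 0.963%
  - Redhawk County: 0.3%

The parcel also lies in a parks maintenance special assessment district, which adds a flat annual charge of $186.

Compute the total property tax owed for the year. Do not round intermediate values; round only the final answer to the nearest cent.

Assessed value = $88,215 × 0.64 = $56,457.6
Dunlea ISD: $56,457.6 × 0.01997 = $1,127.458272
Millbrook Township: $56,457.6 × 0.00573 = $323.502048
City of Maribel: ($56,457.6 − $40,300) × 0.00963 = $16,157.6 × 0.00963 = $155.597688
Redhawk County: $56,457.6 × 0.003 = $169.3728
Levies subtotal = $1,775.930808
Total = $1,775.930808 + $186 = $1,961.930808

$1,961.93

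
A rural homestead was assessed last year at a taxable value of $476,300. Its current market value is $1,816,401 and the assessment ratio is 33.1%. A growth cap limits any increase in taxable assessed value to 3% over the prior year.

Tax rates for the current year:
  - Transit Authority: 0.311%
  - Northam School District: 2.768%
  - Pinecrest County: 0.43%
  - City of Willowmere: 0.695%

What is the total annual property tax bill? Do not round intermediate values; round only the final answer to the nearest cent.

$20,624.36

Uncapped assessed value = $1,816,401 × 0.331 = $601,228.731
Cap limit = $476,300 × 1.03 = $490,589
Taxable assessed value = min($601,228.731, $490,589) = $490,589 (cap binds)
Transit Authority: $490,589 × 0.00311 = $1,525.73179
Northam School District: $490,589 × 0.02768 = $13,579.50352
Pinecrest County: $490,589 × 0.0043 = $2,109.5327
City of Willowmere: $490,589 × 0.00695 = $3,409.59355
Total = $20,624.36156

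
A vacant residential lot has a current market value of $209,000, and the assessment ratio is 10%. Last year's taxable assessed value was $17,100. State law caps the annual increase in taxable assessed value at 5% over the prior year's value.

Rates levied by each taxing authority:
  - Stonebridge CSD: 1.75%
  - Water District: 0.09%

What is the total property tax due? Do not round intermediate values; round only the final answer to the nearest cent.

$330.37

Uncapped assessed value = $209,000 × 0.1 = $20,900
Cap limit = $17,100 × 1.05 = $17,955
Taxable assessed value = min($20,900, $17,955) = $17,955 (cap binds)
Stonebridge CSD: $17,955 × 0.0175 = $314.2125
Water District: $17,955 × 0.0009 = $16.1595
Total = $330.372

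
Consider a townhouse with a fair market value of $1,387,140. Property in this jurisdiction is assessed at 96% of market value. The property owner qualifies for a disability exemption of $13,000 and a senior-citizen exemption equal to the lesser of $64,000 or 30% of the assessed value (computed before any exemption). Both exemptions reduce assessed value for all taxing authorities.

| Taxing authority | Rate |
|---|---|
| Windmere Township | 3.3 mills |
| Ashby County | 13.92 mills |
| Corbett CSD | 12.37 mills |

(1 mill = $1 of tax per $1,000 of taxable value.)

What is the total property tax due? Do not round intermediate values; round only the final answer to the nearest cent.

Assessed value = $1,387,140 × 0.96 = $1,331,654.4
Senior-citizen exemption = min($64,000, 30% × $1,331,654.4) = min($64,000, $399,496.32) = $64,000 (dollar cap binds)
Taxable value = $1,331,654.4 − $13,000 − $64,000 = $1,254,654.4
Windmere Township: $1,254,654.4 × 0.0033 = $4,140.35952
Ashby County: $1,254,654.4 × 0.01392 = $17,464.789248
Corbett CSD: $1,254,654.4 × 0.01237 = $15,520.074928
Total = $37,125.223696

$37,125.22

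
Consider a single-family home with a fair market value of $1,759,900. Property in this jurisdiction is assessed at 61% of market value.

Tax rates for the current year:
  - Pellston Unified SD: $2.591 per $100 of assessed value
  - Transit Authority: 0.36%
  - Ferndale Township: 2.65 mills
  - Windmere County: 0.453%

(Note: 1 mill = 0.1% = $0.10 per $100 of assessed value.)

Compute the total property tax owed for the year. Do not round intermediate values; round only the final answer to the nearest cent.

Assessed value = $1,759,900 × 0.61 = $1,073,539
Pellston Unified SD: $1,073,539 × 0.02591 = $27,815.39549
Transit Authority: $1,073,539 × 0.0036 = $3,864.7404
Ferndale Township: $1,073,539 × 0.00265 = $2,844.87835
Windmere County: $1,073,539 × 0.00453 = $4,863.13167
Total = $39,388.14591

$39,388.15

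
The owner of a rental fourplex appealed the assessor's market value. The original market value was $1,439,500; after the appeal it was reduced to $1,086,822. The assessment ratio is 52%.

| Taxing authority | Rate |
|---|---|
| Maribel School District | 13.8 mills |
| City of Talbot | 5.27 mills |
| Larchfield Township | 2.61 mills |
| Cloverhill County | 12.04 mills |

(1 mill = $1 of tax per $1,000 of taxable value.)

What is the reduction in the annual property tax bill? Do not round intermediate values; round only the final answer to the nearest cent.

Old assessed value = $1,439,500 × 0.52 = $748,540
New assessed value = $1,086,822 × 0.52 = $565,147.44
Combined rate = 0.0138 + 0.00527 + 0.00261 + 0.01204 = 0.03372
Old tax = $748,540 × 0.03372 = $25,240.7688
New tax = $565,147.44 × 0.03372 = $19,056.7716768
Reduction = $25,240.7688 − $19,056.7716768 = $6,183.9971232

$6,184.00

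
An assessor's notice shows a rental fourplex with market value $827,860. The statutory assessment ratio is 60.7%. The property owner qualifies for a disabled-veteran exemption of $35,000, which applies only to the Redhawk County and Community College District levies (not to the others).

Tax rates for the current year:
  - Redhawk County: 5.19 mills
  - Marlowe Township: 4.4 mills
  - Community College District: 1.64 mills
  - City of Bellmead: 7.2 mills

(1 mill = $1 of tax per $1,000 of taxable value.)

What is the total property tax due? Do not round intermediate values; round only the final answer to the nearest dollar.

$9,022

Assessed value = $827,860 × 0.607 = $502,511.02
Redhawk County: ($502,511.02 − $35,000) × 0.00519 = $467,511.02 × 0.00519 = $2,426.3821938
Marlowe Township: $502,511.02 × 0.0044 = $2,211.048488
Community College District: ($502,511.02 − $35,000) × 0.00164 = $467,511.02 × 0.00164 = $766.7180728
City of Bellmead: $502,511.02 × 0.0072 = $3,618.079344
Total = $9,022.2280986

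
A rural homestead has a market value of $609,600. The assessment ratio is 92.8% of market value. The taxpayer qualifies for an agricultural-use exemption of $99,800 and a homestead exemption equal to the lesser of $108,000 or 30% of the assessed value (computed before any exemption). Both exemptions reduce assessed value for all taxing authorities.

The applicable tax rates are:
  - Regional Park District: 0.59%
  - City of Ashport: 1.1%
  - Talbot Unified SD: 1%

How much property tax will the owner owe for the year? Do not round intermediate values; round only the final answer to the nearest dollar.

Assessed value = $609,600 × 0.928 = $565,708.8
Homestead exemption = min($108,000, 30% × $565,708.8) = min($108,000, $169,712.64) = $108,000 (dollar cap binds)
Taxable value = $565,708.8 − $99,800 − $108,000 = $357,908.8
Regional Park District: $357,908.8 × 0.0059 = $2,111.66192
City of Ashport: $357,908.8 × 0.011 = $3,936.9968
Talbot Unified SD: $357,908.8 × 0.01 = $3,579.088
Total = $9,627.74672

$9,628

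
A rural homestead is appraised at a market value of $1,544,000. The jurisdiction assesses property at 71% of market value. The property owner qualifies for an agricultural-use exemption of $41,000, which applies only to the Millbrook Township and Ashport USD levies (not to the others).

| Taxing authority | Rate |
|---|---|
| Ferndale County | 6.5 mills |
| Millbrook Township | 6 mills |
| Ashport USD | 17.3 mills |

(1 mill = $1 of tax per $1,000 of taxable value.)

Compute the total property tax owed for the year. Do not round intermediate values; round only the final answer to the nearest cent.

$31,712.65

Assessed value = $1,544,000 × 0.71 = $1,096,240
Ferndale County: $1,096,240 × 0.0065 = $7,125.56
Millbrook Township: ($1,096,240 − $41,000) × 0.006 = $1,055,240 × 0.006 = $6,331.44
Ashport USD: ($1,096,240 − $41,000) × 0.0173 = $1,055,240 × 0.0173 = $18,255.652
Total = $31,712.652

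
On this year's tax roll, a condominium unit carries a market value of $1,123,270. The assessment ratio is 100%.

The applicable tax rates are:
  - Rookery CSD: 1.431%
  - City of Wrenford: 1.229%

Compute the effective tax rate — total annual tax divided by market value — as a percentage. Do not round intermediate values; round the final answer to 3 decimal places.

Assessed value = $1,123,270 × 1 = $1,123,270
Rookery CSD: $1,123,270 × 0.01431 = $16,073.9937
City of Wrenford: $1,123,270 × 0.01229 = $13,804.9883
Total tax = $29,878.982
Effective rate = $29,878.982 ÷ $1,123,270 = 2.660% of market value

2.660%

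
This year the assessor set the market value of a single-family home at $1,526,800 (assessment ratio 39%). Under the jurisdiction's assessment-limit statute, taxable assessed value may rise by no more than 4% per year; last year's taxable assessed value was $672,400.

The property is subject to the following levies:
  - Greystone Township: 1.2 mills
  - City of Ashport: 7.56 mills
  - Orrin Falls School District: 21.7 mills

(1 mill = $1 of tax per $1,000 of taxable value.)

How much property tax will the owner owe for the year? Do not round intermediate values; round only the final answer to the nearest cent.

Uncapped assessed value = $1,526,800 × 0.39 = $595,452
Cap limit = $672,400 × 1.04 = $699,296
Taxable assessed value = min($595,452, $699,296) = $595,452 (cap does not bind)
Greystone Township: $595,452 × 0.0012 = $714.5424
City of Ashport: $595,452 × 0.00756 = $4,501.61712
Orrin Falls School District: $595,452 × 0.0217 = $12,921.3084
Total = $18,137.46792

$18,137.47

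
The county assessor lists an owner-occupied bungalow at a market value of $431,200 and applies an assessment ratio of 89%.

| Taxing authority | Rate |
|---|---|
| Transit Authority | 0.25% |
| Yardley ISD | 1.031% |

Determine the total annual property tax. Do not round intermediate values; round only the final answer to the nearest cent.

Assessed value = $431,200 × 0.89 = $383,768
Transit Authority: $383,768 × 0.0025 = $959.42
Yardley ISD: $383,768 × 0.01031 = $3,956.64808
Total = $959.42 + $3,956.64808 = $4,916.06808

$4,916.07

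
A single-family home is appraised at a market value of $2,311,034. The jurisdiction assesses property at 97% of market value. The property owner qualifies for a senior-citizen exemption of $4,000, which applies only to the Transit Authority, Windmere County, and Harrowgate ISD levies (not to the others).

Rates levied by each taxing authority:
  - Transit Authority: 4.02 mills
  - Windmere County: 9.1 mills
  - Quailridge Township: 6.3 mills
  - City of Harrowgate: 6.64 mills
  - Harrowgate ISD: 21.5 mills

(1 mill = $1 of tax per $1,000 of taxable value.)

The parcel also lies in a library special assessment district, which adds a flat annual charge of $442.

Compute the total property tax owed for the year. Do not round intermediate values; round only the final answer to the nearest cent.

$106,918.91

Assessed value = $2,311,034 × 0.97 = $2,241,702.98
Transit Authority: ($2,241,702.98 − $4,000) × 0.00402 = $2,237,702.98 × 0.00402 = $8,995.5659796
Windmere County: ($2,241,702.98 − $4,000) × 0.0091 = $2,237,702.98 × 0.0091 = $20,363.097118
Quailridge Township: $2,241,702.98 × 0.0063 = $14,122.728774
City of Harrowgate: $2,241,702.98 × 0.00664 = $14,884.9077872
Harrowgate ISD: ($2,241,702.98 − $4,000) × 0.0215 = $2,237,702.98 × 0.0215 = $48,110.61407
Levies subtotal = $106,476.9137288
Total = $106,476.9137288 + $442 = $106,918.9137288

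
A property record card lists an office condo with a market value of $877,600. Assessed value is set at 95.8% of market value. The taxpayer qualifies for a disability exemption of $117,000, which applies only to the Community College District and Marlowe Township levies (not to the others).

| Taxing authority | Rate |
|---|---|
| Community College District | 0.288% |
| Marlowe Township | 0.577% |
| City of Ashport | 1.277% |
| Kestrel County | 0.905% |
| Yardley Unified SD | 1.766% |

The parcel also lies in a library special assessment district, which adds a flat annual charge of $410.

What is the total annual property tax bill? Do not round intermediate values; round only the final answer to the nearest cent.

$39,862.80

Assessed value = $877,600 × 0.958 = $840,740.8
Community College District: ($840,740.8 − $117,000) × 0.00288 = $723,740.8 × 0.00288 = $2,084.373504
Marlowe Township: ($840,740.8 − $117,000) × 0.00577 = $723,740.8 × 0.00577 = $4,175.984416
City of Ashport: $840,740.8 × 0.01277 = $10,736.260016
Kestrel County: $840,740.8 × 0.00905 = $7,608.70424
Yardley Unified SD: $840,740.8 × 0.01766 = $14,847.482528
Levies subtotal = $39,452.804704
Total = $39,452.804704 + $410 = $39,862.804704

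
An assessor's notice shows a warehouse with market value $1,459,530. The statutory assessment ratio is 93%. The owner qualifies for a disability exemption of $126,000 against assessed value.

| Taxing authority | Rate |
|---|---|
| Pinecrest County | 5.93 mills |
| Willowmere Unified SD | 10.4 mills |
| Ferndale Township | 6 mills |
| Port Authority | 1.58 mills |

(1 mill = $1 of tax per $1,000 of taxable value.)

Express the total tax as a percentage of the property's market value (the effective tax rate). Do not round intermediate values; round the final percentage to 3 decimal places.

2.017%

Assessed value = $1,459,530 × 0.93 = $1,357,362.9
Taxable value = $1,357,362.9 − $126,000 = $1,231,362.9
Pinecrest County: $1,231,362.9 × 0.00593 = $7,301.981997
Willowmere Unified SD: $1,231,362.9 × 0.0104 = $12,806.17416
Ferndale Township: $1,231,362.9 × 0.006 = $7,388.1774
Port Authority: $1,231,362.9 × 0.00158 = $1,945.553382
Total tax = $29,441.886939
Effective rate = $29,441.886939 ÷ $1,459,530 = 2.017% of market value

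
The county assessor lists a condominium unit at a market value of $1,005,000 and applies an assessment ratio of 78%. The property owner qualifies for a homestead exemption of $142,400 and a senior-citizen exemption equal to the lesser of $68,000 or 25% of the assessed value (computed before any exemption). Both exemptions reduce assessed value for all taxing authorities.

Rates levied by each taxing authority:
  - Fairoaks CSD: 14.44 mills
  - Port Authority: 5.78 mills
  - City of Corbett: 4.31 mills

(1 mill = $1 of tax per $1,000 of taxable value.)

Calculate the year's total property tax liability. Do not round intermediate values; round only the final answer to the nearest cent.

Assessed value = $1,005,000 × 0.78 = $783,900
Senior-citizen exemption = min($68,000, 25% × $783,900) = min($68,000, $195,975) = $68,000 (dollar cap binds)
Taxable value = $783,900 − $142,400 − $68,000 = $573,500
Fairoaks CSD: $573,500 × 0.01444 = $8,281.34
Port Authority: $573,500 × 0.00578 = $3,314.83
City of Corbett: $573,500 × 0.00431 = $2,471.785
Total = $14,067.955

$14,067.96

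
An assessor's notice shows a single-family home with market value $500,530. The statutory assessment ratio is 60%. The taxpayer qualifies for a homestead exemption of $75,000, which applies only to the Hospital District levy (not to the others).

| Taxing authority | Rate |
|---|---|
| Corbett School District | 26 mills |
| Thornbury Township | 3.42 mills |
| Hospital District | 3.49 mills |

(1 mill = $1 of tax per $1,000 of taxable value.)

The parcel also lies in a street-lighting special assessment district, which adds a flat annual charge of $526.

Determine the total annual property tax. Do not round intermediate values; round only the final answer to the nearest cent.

$10,147.72

Assessed value = $500,530 × 0.6 = $300,318
Corbett School District: $300,318 × 0.026 = $7,808.268
Thornbury Township: $300,318 × 0.00342 = $1,027.08756
Hospital District: ($300,318 − $75,000) × 0.00349 = $225,318 × 0.00349 = $786.35982
Levies subtotal = $9,621.71538
Total = $9,621.71538 + $526 = $10,147.71538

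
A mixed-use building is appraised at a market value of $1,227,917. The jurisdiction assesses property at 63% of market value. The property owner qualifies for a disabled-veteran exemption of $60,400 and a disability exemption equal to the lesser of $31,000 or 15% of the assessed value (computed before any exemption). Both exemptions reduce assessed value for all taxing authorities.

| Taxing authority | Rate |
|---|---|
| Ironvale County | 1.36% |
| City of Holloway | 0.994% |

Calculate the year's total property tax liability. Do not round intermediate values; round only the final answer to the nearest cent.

Assessed value = $1,227,917 × 0.63 = $773,587.71
Disability exemption = min($31,000, 15% × $773,587.71) = min($31,000, $116,038.1565) = $31,000 (dollar cap binds)
Taxable value = $773,587.71 − $60,400 − $31,000 = $682,187.71
Ironvale County: $682,187.71 × 0.0136 = $9,277.752856
City of Holloway: $682,187.71 × 0.00994 = $6,780.9458374
Total = $16,058.6986934

$16,058.70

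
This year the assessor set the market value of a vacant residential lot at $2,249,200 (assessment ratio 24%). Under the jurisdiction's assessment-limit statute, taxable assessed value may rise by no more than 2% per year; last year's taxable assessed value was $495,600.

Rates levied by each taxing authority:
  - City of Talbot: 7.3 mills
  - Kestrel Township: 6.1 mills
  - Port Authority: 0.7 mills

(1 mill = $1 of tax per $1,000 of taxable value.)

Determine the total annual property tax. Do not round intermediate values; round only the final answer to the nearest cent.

Uncapped assessed value = $2,249,200 × 0.24 = $539,808
Cap limit = $495,600 × 1.02 = $505,512
Taxable assessed value = min($539,808, $505,512) = $505,512 (cap binds)
City of Talbot: $505,512 × 0.0073 = $3,690.2376
Kestrel Township: $505,512 × 0.0061 = $3,083.6232
Port Authority: $505,512 × 0.0007 = $353.8584
Total = $7,127.7192

$7,127.72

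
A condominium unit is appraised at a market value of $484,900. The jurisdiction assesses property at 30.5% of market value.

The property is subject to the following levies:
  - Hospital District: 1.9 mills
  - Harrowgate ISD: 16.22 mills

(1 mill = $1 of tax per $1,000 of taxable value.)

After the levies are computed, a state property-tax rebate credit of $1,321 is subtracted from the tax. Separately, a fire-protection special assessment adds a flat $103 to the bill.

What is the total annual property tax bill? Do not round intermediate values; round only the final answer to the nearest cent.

Assessed value = $484,900 × 0.305 = $147,894.5
Hospital District: $147,894.5 × 0.0019 = $280.99955
Harrowgate ISD: $147,894.5 × 0.01622 = $2,398.84879
Levies subtotal = $2,679.84834
After credit = $2,679.84834 − $1,321 = $1,358.84834
Total = $1,358.84834 + $103 = $1,461.84834

$1,461.85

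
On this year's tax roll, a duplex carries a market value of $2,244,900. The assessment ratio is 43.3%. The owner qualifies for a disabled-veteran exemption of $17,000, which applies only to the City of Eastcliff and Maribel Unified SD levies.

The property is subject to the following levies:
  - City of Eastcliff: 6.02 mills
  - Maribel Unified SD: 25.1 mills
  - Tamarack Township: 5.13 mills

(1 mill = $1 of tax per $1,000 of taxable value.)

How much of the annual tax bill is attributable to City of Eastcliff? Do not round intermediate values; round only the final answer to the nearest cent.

$5,749.35

Assessed value = $2,244,900 × 0.433 = $972,041.7
City of Eastcliff taxable value = $972,041.7 − $17,000 = $955,041.7
City of Eastcliff levy = $955,041.7 × 0.00602 = $5,749.351034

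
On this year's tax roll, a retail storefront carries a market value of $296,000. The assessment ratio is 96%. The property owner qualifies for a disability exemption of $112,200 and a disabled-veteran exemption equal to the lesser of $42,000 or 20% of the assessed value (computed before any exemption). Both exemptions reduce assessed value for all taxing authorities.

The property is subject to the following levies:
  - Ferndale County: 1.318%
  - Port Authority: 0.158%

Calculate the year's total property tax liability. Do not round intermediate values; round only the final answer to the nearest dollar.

$1,918

Assessed value = $296,000 × 0.96 = $284,160
Disabled-veteran exemption = min($42,000, 20% × $284,160) = min($42,000, $56,832) = $42,000 (dollar cap binds)
Taxable value = $284,160 − $112,200 − $42,000 = $129,960
Ferndale County: $129,960 × 0.01318 = $1,712.8728
Port Authority: $129,960 × 0.00158 = $205.3368
Total = $1,918.2096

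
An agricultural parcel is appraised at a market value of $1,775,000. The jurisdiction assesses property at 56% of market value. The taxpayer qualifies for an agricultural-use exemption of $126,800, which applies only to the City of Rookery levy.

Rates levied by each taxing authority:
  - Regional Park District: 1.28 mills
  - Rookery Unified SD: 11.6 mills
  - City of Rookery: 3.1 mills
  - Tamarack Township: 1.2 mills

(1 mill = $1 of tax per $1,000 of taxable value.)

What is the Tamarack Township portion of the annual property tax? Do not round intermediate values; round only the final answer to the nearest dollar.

$1,193

Assessed value = $1,775,000 × 0.56 = $994,000
Tamarack Township taxable value = $994,000 (exemption does not apply)
Tamarack Township levy = $994,000 × 0.0012 = $1,192.8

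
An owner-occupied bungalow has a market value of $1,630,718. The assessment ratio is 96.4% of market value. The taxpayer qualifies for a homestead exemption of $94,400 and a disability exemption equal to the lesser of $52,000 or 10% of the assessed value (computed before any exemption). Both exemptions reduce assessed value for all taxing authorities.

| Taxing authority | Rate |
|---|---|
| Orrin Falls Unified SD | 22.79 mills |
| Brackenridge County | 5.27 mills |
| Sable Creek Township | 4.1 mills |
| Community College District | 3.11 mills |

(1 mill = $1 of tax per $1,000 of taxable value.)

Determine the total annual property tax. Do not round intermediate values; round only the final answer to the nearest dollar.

Assessed value = $1,630,718 × 0.964 = $1,572,012.152
Disability exemption = min($52,000, 10% × $1,572,012.152) = min($52,000, $157,201.2152) = $52,000 (dollar cap binds)
Taxable value = $1,572,012.152 − $94,400 − $52,000 = $1,425,612.152
Orrin Falls Unified SD: $1,425,612.152 × 0.02279 = $32,489.70094408
Brackenridge County: $1,425,612.152 × 0.00527 = $7,512.97604104
Sable Creek Township: $1,425,612.152 × 0.0041 = $5,845.0098232
Community College District: $1,425,612.152 × 0.00311 = $4,433.65379272
Total = $50,281.34060104

$50,281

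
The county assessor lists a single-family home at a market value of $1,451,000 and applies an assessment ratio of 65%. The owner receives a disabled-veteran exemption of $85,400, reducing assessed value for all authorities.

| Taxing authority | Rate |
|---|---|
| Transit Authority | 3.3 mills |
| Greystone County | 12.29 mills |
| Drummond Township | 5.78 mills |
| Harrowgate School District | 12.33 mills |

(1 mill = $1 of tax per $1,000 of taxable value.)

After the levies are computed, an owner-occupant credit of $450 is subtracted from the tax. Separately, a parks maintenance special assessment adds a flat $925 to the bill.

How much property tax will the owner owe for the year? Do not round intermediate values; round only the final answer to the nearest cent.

Assessed value = $1,451,000 × 0.65 = $943,150
Taxable value = $943,150 − $85,400 = $857,750
Transit Authority: $857,750 × 0.0033 = $2,830.575
Greystone County: $857,750 × 0.01229 = $10,541.7475
Drummond Township: $857,750 × 0.00578 = $4,957.795
Harrowgate School District: $857,750 × 0.01233 = $10,576.0575
Levies subtotal = $28,906.175
After credit = $28,906.175 − $450 = $28,456.175
Total = $28,456.175 + $925 = $29,381.175

$29,381.18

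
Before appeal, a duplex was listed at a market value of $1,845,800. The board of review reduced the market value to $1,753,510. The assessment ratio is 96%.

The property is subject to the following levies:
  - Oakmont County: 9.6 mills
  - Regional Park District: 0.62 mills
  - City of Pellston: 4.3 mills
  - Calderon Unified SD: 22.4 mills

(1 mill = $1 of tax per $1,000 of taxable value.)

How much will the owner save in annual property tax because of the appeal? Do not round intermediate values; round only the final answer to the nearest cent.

$3,271.05

Old assessed value = $1,845,800 × 0.96 = $1,771,968
New assessed value = $1,753,510 × 0.96 = $1,683,369.6
Combined rate = 0.0096 + 0.00062 + 0.0043 + 0.0224 = 0.03692
Old tax = $1,771,968 × 0.03692 = $65,421.05856
New tax = $1,683,369.6 × 0.03692 = $62,150.005632
Reduction = $65,421.05856 − $62,150.005632 = $3,271.052928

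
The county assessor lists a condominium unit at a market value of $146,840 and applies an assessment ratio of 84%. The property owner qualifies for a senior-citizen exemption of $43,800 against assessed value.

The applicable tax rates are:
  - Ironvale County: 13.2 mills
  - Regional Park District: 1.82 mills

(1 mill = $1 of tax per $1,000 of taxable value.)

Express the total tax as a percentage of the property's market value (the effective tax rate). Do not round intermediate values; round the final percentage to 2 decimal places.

Assessed value = $146,840 × 0.84 = $123,345.6
Taxable value = $123,345.6 − $43,800 = $79,545.6
Ironvale County: $79,545.6 × 0.0132 = $1,050.00192
Regional Park District: $79,545.6 × 0.00182 = $144.772992
Total tax = $1,194.774912
Effective rate = $1,194.774912 ÷ $146,840 = 0.81% of market value

0.81%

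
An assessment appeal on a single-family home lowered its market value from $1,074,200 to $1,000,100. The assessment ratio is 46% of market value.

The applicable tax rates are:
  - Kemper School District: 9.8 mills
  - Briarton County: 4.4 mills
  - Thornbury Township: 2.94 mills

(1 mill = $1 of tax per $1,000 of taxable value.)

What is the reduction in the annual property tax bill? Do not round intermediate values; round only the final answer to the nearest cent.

$584.23

Old assessed value = $1,074,200 × 0.46 = $494,132
New assessed value = $1,000,100 × 0.46 = $460,046
Combined rate = 0.0098 + 0.0044 + 0.00294 = 0.01714
Old tax = $494,132 × 0.01714 = $8,469.42248
New tax = $460,046 × 0.01714 = $7,885.18844
Reduction = $8,469.42248 − $7,885.18844 = $584.23404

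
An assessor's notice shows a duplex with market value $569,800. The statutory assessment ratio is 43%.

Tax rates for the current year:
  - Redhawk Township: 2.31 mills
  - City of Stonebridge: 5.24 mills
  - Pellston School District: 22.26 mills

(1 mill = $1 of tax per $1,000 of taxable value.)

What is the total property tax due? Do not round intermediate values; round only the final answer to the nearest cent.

$7,303.87

Assessed value = $569,800 × 0.43 = $245,014
Redhawk Township: $245,014 × 0.00231 = $565.98234
City of Stonebridge: $245,014 × 0.00524 = $1,283.87336
Pellston School District: $245,014 × 0.02226 = $5,454.01164
Total = $565.98234 + $1,283.87336 + $5,454.01164 = $7,303.86734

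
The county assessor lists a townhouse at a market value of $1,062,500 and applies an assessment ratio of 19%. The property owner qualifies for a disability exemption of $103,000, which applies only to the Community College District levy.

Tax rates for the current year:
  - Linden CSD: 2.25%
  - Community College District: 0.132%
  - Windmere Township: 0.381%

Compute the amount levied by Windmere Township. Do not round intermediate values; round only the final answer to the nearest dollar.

$769

Assessed value = $1,062,500 × 0.19 = $201,875
Windmere Township taxable value = $201,875 (exemption does not apply)
Windmere Township levy = $201,875 × 0.00381 = $769.14375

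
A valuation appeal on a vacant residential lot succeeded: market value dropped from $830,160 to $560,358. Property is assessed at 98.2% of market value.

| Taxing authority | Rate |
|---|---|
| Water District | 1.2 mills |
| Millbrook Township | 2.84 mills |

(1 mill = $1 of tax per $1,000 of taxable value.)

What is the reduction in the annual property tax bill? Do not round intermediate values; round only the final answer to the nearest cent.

Old assessed value = $830,160 × 0.982 = $815,217.12
New assessed value = $560,358 × 0.982 = $550,271.556
Combined rate = 0.0012 + 0.00284 = 0.00404
Old tax = $815,217.12 × 0.00404 = $3,293.4771648
New tax = $550,271.556 × 0.00404 = $2,223.09708624
Reduction = $3,293.4771648 − $2,223.09708624 = $1,070.38007856

$1,070.38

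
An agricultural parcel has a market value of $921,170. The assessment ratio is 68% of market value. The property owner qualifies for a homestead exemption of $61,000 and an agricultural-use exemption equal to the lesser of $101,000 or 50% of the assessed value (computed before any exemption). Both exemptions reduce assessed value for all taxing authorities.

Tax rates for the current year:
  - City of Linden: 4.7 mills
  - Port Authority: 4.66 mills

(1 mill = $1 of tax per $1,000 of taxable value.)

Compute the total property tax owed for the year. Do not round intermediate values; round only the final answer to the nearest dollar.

Assessed value = $921,170 × 0.68 = $626,395.6
Agricultural-use exemption = min($101,000, 50% × $626,395.6) = min($101,000, $313,197.8) = $101,000 (dollar cap binds)
Taxable value = $626,395.6 − $61,000 − $101,000 = $464,395.6
City of Linden: $464,395.6 × 0.0047 = $2,182.65932
Port Authority: $464,395.6 × 0.00466 = $2,164.083496
Total = $4,346.742816

$4,347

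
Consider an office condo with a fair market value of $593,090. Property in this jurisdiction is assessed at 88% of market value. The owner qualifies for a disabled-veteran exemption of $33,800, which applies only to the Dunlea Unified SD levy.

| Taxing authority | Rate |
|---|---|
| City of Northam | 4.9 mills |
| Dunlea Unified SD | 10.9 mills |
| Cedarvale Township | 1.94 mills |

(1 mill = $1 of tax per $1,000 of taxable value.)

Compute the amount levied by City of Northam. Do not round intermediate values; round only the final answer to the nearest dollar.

$2,557

Assessed value = $593,090 × 0.88 = $521,919.2
City of Northam taxable value = $521,919.2 (exemption does not apply)
City of Northam levy = $521,919.2 × 0.0049 = $2,557.40408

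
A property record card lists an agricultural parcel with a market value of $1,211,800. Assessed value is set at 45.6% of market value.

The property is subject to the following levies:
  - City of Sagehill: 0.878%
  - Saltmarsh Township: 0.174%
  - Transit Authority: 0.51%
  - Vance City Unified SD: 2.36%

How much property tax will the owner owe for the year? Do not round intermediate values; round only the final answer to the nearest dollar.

Assessed value = $1,211,800 × 0.456 = $552,580.8
City of Sagehill: $552,580.8 × 0.00878 = $4,851.659424
Saltmarsh Township: $552,580.8 × 0.00174 = $961.490592
Transit Authority: $552,580.8 × 0.0051 = $2,818.16208
Vance City Unified SD: $552,580.8 × 0.0236 = $13,040.90688
Total = $4,851.659424 + $961.490592 + $2,818.16208 + $13,040.90688 = $21,672.218976

$21,672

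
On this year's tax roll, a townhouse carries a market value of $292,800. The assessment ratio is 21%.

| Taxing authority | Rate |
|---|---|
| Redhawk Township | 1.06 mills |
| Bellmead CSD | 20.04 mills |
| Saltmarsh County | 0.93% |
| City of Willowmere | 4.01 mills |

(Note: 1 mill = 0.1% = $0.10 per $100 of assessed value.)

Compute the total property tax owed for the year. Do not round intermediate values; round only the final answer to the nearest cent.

Assessed value = $292,800 × 0.21 = $61,488
Redhawk Township: $61,488 × 0.00106 = $65.17728
Bellmead CSD: $61,488 × 0.02004 = $1,232.21952
Saltmarsh County: $61,488 × 0.0093 = $571.8384
City of Willowmere: $61,488 × 0.00401 = $246.56688
Total = $2,115.80208

$2,115.80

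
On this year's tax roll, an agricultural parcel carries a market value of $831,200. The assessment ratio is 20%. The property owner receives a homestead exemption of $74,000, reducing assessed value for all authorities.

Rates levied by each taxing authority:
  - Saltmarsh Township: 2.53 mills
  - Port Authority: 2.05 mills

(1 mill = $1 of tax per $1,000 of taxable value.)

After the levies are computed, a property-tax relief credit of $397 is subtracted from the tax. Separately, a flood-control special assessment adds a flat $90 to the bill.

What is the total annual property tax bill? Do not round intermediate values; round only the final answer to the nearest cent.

$115.46

Assessed value = $831,200 × 0.2 = $166,240
Taxable value = $166,240 − $74,000 = $92,240
Saltmarsh Township: $92,240 × 0.00253 = $233.3672
Port Authority: $92,240 × 0.00205 = $189.092
Levies subtotal = $422.4592
After credit = $422.4592 − $397 = $25.4592
Total = $25.4592 + $90 = $115.4592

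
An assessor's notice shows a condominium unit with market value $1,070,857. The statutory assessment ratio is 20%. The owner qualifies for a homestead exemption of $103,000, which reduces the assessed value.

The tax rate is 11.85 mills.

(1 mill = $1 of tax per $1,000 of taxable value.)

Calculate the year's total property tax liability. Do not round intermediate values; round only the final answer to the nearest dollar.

$1,317

Assessed value = $1,070,857 × 0.2 = $214,171.4
Taxable value = $214,171.4 − $103,000 = $111,171.4
Tax = $111,171.4 × 0.01185 = $1,317.38109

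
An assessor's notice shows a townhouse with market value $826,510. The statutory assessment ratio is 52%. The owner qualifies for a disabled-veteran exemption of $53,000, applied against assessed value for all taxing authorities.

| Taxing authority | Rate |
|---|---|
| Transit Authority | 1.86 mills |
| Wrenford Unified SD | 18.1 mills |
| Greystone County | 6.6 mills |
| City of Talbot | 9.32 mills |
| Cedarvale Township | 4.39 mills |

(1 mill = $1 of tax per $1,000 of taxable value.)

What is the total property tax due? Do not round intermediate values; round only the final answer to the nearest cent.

Assessed value = $826,510 × 0.52 = $429,785.2
Taxable value = $429,785.2 − $53,000 = $376,785.2
Transit Authority: $376,785.2 × 0.00186 = $700.820472
Wrenford Unified SD: $376,785.2 × 0.0181 = $6,819.81212
Greystone County: $376,785.2 × 0.0066 = $2,486.78232
City of Talbot: $376,785.2 × 0.00932 = $3,511.638064
Cedarvale Township: $376,785.2 × 0.00439 = $1,654.087028
Total = $700.820472 + $6,819.81212 + $2,486.78232 + $3,511.638064 + $1,654.087028 = $15,173.140004

$15,173.14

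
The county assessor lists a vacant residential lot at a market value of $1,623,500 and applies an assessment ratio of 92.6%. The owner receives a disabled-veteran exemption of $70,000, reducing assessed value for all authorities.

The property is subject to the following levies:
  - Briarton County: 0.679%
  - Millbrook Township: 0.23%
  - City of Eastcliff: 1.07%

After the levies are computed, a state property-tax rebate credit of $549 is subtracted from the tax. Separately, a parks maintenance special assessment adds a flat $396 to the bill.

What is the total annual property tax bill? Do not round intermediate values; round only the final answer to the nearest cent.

Assessed value = $1,623,500 × 0.926 = $1,503,361
Taxable value = $1,503,361 − $70,000 = $1,433,361
Briarton County: $1,433,361 × 0.00679 = $9,732.52119
Millbrook Township: $1,433,361 × 0.0023 = $3,296.7303
City of Eastcliff: $1,433,361 × 0.0107 = $15,336.9627
Levies subtotal = $28,366.21419
After credit = $28,366.21419 − $549 = $27,817.21419
Total = $27,817.21419 + $396 = $28,213.21419

$28,213.21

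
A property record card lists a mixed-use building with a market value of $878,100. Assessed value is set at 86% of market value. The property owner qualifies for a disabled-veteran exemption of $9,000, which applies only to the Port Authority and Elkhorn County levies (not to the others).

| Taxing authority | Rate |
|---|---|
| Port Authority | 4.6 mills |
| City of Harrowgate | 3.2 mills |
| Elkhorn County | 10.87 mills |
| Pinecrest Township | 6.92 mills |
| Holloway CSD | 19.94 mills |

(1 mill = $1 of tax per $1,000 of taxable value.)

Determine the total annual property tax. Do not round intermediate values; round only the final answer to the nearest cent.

$34,243.48

Assessed value = $878,100 × 0.86 = $755,166
Port Authority: ($755,166 − $9,000) × 0.0046 = $746,166 × 0.0046 = $3,432.3636
City of Harrowgate: $755,166 × 0.0032 = $2,416.5312
Elkhorn County: ($755,166 − $9,000) × 0.01087 = $746,166 × 0.01087 = $8,110.82442
Pinecrest Township: $755,166 × 0.00692 = $5,225.74872
Holloway CSD: $755,166 × 0.01994 = $15,058.01004
Total = $34,243.47798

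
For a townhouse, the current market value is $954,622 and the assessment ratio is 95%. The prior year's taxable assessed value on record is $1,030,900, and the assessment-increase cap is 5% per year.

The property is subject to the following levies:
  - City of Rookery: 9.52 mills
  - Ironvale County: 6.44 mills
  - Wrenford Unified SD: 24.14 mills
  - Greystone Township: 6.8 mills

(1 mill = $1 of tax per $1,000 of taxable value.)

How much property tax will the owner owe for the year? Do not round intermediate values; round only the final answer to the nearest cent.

$42,533.18

Uncapped assessed value = $954,622 × 0.95 = $906,890.9
Cap limit = $1,030,900 × 1.05 = $1,082,445
Taxable assessed value = min($906,890.9, $1,082,445) = $906,890.9 (cap does not bind)
City of Rookery: $906,890.9 × 0.00952 = $8,633.601368
Ironvale County: $906,890.9 × 0.00644 = $5,840.377396
Wrenford Unified SD: $906,890.9 × 0.02414 = $21,892.346326
Greystone Township: $906,890.9 × 0.0068 = $6,166.85812
Total = $42,533.18321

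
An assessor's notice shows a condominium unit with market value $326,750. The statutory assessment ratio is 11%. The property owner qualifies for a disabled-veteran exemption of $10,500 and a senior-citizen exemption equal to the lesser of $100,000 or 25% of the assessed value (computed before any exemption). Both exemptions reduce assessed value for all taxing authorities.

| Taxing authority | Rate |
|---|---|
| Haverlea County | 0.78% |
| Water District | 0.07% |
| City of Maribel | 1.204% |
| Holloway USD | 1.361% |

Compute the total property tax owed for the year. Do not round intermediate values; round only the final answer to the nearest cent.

$562.00

Assessed value = $326,750 × 0.11 = $35,942.5
Senior-citizen exemption = min($100,000, 25% × $35,942.5) = min($100,000, $8,985.625) = $8,985.625 (percentage binds)
Taxable value = $35,942.5 − $10,500 − $8,985.625 = $16,456.875
Haverlea County: $16,456.875 × 0.0078 = $128.363625
Water District: $16,456.875 × 0.0007 = $11.5198125
City of Maribel: $16,456.875 × 0.01204 = $198.140775
Holloway USD: $16,456.875 × 0.01361 = $223.97806875
Total = $562.00228125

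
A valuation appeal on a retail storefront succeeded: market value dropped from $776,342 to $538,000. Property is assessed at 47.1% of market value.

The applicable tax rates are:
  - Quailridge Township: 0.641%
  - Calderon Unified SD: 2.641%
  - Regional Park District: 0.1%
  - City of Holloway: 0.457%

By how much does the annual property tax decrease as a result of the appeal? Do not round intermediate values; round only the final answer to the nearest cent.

$4,309.63

Old assessed value = $776,342 × 0.471 = $365,657.082
New assessed value = $538,000 × 0.471 = $253,398
Combined rate = 0.00641 + 0.02641 + 0.001 + 0.00457 = 0.03839
Old tax = $365,657.082 × 0.03839 = $14,037.57537798
New tax = $253,398 × 0.03839 = $9,727.94922
Reduction = $14,037.57537798 − $9,727.94922 = $4,309.62615798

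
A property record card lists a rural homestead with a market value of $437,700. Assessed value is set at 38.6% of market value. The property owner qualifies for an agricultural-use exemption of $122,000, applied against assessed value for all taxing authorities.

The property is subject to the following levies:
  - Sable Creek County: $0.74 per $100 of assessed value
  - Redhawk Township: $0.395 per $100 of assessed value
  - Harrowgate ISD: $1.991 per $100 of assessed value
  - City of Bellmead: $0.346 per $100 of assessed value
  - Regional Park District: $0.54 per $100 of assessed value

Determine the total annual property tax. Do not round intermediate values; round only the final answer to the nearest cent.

$1,883.72

Assessed value = $437,700 × 0.386 = $168,952.2
Taxable value = $168,952.2 − $122,000 = $46,952.2
Sable Creek County: $46,952.2 × 0.0074 = $347.44628
Redhawk Township: $46,952.2 × 0.00395 = $185.46119
Harrowgate ISD: $46,952.2 × 0.01991 = $934.818302
City of Bellmead: $46,952.2 × 0.00346 = $162.454612
Regional Park District: $46,952.2 × 0.0054 = $253.54188
Total = $347.44628 + $185.46119 + $934.818302 + $162.454612 + $253.54188 = $1,883.722264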